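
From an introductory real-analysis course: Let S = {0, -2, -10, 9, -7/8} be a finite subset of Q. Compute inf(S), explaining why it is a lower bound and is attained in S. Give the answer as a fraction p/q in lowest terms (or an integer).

S is finite, so inf(S) = min(S).
Sorted increasing:
-10, -2, -7/8, 0, 9
The extremum is -10.
For every x in S, x >= -10. And -10 is in S, so it is attained.
Therefore inf(S) = -10.

-10


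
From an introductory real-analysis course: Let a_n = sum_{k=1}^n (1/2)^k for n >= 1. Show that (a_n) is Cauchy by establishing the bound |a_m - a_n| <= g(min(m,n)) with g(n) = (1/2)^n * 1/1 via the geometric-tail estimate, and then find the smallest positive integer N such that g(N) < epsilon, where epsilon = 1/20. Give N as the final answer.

For m > n >= 1: |a_m - a_n| = sum_{k=n+1}^m (1/2)^k < sum_{k=n+1}^infinity (1/2)^k = (1/2)^(n+1) / (1 - 1/2) = (1/2)^n * (1/2) * (2/1) = (1/2)^n * 1/1.
So g(n) = (1/2)^n / 1. Since g(n) -> 0, (a_n) is Cauchy.
Now solve g(N) < 1/20: (1/2)^N / 1 < 1/20 <=> 2^N > 1 / (1 * 1/20) = 20.
Check powers of 2: 2^4 = 16 <= 20, 2^5 = 32 > 20.
So the smallest such N is 5. Check: g(5) = 1/(1 * 32) = 1/32 < 1/20.

5


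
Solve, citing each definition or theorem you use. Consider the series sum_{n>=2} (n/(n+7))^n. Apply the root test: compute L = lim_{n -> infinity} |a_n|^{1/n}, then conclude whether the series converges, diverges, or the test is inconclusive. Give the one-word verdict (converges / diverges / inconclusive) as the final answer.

Let a_n denote the general term. Form |a_n|^(1/n) and simplify:
|a_n|^(1/n) = n/(n + 7)
Take the limit as n -> infinity: L = 1.
Since L = 1, the root test is inconclusive. (In fact a_n = (n/(n+7))^n -> e^(-7) != 0, so the nth-term test shows divergence; but the root test itself gives no conclusion.)

inconclusive


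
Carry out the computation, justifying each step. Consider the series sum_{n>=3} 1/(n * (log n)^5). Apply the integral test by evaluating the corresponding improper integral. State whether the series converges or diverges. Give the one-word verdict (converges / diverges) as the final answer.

Let f(x) = 1/(x*log(x)^5). Then f is positive, continuous, and decreasing on [3, infinity), so the integral test applies.
Compute the improper integral int_{3}^infinity f(x) dx:
  antiderivative F(x) = -1/(4*log(x)^4).
  F(x) -> 0 as x -> infinity.  int = 0 - F(3) = 1/(4*log(3)^4) < infinity. By the integral test, the series converges.

converges


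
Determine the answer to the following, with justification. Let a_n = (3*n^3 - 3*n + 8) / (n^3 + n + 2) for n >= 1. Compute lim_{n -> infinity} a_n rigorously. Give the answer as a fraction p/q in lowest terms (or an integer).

Divide numerator and denominator by n^3, the highest power:
numerator / n^3 = 3 - 3/n^2 + 8/n^3
denominator / n^3 = 1 + n^(-2) + 2/n^3
As n -> infinity, all terms of the form c/n^k (k >= 1) tend to 0.
So numerator / n^3 -> 3 and denominator / n^3 -> 1.
Therefore lim a_n = 3.

3


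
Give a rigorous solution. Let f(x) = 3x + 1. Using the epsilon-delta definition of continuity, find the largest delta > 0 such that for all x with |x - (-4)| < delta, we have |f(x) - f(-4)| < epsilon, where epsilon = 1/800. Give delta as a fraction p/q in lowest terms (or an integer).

We compute f(-4) = 3*(-4) + 1 = -11.
|f(x) - f(-4)| = |3x + 1 - (-11)| = |3(x - (-4))| = 3|x - (-4)|.
We need 3|x - (-4)| < 1/800, i.e. |x - (-4)| < 1/800 / 3 = 1/2400.
So any delta <= 1/2400 works. Conversely, if delta > 1/2400, then x = -4 + 1/2400 satisfies |x - (-4)| = 1/2400 < delta but |f(x) - f(-4)| = 3 * 1/2400 = 1/800, which is not < 1/800; so no larger delta works.
Hence the largest such delta is 1/2400.

1/2400


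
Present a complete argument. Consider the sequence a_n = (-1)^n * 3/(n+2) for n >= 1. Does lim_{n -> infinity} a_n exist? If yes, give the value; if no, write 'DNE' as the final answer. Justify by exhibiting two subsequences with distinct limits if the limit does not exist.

Examine the behaviour of a_n along subsequences.
Even-n subsequence a_{2k} = 3/(2k+2) -> 0. Odd-n subsequence a_{2k+1} = -3/(2k+3) -> 0. Both tend to 0, which suggests the limit is 0; verify directly.
|a_n - 0| = 3/(n+2) < 3/n for every n >= 1.
Given epsilon > 0, choose a positive integer N > 3/epsilon. Then for all n >= N, |a_n| < 3/n <= 3/N < epsilon.
So by the definition of the limit, lim a_n exists and equals 0.

0


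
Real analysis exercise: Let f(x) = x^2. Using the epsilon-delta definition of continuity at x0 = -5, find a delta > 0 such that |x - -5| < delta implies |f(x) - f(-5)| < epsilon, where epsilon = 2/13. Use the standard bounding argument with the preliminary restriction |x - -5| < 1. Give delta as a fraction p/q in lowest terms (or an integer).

Factor: |x^2 - (-5)^2| = |x - -5| * |x + -5|.
Impose |x - -5| < 1 first. Then |x + -5| = |(x - -5) + 2*(-5)| <= |x - -5| + 2*|-5| < 1 + 10 = 11.
So |x^2 - (-5)^2| < delta * 11.
We need delta * 11 <= 2/13, i.e. delta <= 2/13/11 = 2/143.
Since 2/143 < 1, this is tighter than 1; take delta = 2/143.
So delta = 2/143 works.

2/143


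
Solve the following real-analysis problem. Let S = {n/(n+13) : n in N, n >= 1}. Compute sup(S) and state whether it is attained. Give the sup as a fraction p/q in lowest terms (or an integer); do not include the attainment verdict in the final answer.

Analysis:
- Values: 1/14, 2/15, 3/16, 4/17, ... strictly increasing.
- Minimum is 1/14 (n=1); inf = 1/14 (attained).
- n/(n+13) = 1 - 13/(n+13) -> 1 from below as n -> infinity, and never equals 1.
- So sup = 1 (not attained).
Conclusion: sup(S) = 1, not attained in S.

1


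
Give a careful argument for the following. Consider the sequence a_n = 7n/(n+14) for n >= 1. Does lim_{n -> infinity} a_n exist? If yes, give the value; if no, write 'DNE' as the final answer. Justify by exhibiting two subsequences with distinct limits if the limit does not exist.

Examine the behaviour of a_n along subsequences.
Even-n subsequence a_{2k} = 7(2k)/(2k+14) -> 7. Odd-n subsequence a_{2k+1} = 7(2k+1)/(2k+15) -> 7. Both tend to 7, which suggests the limit is 7; verify directly.
|a_n - 7| = |7n - 7(n+14)| / (n+14) = 98/(n+14) < 98/n for every n >= 1.
Given epsilon > 0, choose a positive integer N > 98/epsilon. Then for all n >= N, |a_n - 7| < 98/n <= 98/N < epsilon.
So by the definition of the limit, lim a_n exists and equals 7.

7


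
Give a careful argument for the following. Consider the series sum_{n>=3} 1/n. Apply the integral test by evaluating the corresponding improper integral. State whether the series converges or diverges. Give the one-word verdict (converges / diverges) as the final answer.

Let f(x) = 1/x. Then f is positive, continuous, and decreasing on [3, infinity), so the integral test applies.
Compute the improper integral int_{3}^infinity f(x) dx:
  antiderivative F(x) = log(x).
  As x -> infinity, log(x) -> infinity.
  So int = infinity - log(3) = infinity. By the integral test, the series diverges.

diverges


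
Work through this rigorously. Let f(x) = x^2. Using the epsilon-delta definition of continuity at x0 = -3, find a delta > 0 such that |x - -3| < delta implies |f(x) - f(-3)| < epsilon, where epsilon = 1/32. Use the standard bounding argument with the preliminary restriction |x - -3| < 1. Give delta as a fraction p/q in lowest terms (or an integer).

Factor: |x^2 - (-3)^2| = |x - -3| * |x + -3|.
Impose |x - -3| < 1 first. Then |x + -3| = |(x - -3) + 2*(-3)| <= |x - -3| + 2*|-3| < 1 + 6 = 7.
So |x^2 - (-3)^2| < delta * 7.
We need delta * 7 <= 1/32, i.e. delta <= 1/32/7 = 1/224.
Since 1/224 < 1, this is tighter than 1; take delta = 1/224.
So delta = 1/224 works.

1/224


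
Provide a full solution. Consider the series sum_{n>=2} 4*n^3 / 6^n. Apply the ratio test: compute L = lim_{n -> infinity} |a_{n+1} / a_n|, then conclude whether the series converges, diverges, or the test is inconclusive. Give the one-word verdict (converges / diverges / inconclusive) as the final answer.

Let a_n denote the general term. Form the ratio a_{n+1}/a_n and simplify:
a_{n+1}/a_n = (n + 1)^3/(6*n^3)
Take the limit as n -> infinity: L = 1/6.
Since L = 1/6 < 1, the ratio test implies the series converges.

converges


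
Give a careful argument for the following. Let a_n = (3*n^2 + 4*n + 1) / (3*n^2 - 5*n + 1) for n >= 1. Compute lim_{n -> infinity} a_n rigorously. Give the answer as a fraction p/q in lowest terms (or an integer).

Divide numerator and denominator by n^2, the highest power:
numerator / n^2 = 3 + 4/n + n^(-2)
denominator / n^2 = 3 - 5/n + n^(-2)
As n -> infinity, all terms of the form c/n^k (k >= 1) tend to 0.
So numerator / n^2 -> 3 and denominator / n^2 -> 3.
Therefore lim a_n = 1.

1


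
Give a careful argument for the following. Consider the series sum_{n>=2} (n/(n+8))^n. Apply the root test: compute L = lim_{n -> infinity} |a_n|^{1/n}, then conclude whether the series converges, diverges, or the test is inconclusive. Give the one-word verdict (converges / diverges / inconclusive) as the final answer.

Let a_n denote the general term. Form |a_n|^(1/n) and simplify:
|a_n|^(1/n) = n/(n + 8)
Take the limit as n -> infinity: L = 1.
Since L = 1, the root test is inconclusive. (In fact a_n = (n/(n+8))^n -> e^(-8) != 0, so the nth-term test shows divergence; but the root test itself gives no conclusion.)

inconclusive


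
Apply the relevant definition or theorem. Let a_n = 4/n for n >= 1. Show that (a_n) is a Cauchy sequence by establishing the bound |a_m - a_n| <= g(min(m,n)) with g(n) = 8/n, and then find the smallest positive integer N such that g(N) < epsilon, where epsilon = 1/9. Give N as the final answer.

For any m, n >= 1, by the triangle inequality:
|a_m - a_n| = |4/m - 4/n| <= 4*1/m + 4*1/n <= 8/min(m,n).
So g(n) = 8/n bounds the Cauchy difference. Since g(n) -> 0, (a_n) is Cauchy.
Now solve g(N) < 1/9: 8/N < 1/9 <=> N > 8 / (1/9) = 72.
The smallest integer strictly greater than 72 is N = 73.
Check: g(73) = 8/73 = 8/73 < 1/9; g(72) = 1/9 >= 1/9. So N = 73.

73


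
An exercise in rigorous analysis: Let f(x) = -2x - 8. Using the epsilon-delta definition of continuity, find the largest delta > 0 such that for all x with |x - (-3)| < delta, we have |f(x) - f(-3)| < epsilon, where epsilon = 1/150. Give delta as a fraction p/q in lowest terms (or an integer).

We compute f(-3) = -2*(-3) - 8 = -2.
|f(x) - f(-3)| = |-2x - 8 - (-2)| = |-2(x - (-3))| = 2|x - (-3)|.
We need 2|x - (-3)| < 1/150, i.e. |x - (-3)| < 1/150 / 2 = 1/300.
So any delta <= 1/300 works. Conversely, if delta > 1/300, then x = -3 + 1/300 satisfies |x - (-3)| = 1/300 < delta but |f(x) - f(-3)| = 2 * 1/300 = 1/150, which is not < 1/150; so no larger delta works.
Hence the largest such delta is 1/300.

1/300


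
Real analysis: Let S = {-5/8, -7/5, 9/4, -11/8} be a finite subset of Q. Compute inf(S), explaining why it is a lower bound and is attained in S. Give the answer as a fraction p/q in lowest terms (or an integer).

S is finite, so inf(S) = min(S).
Sorted increasing:
-7/5, -11/8, -5/8, 9/4
The extremum is -7/5.
For every x in S, x >= -7/5. And -7/5 is in S, so it is attained.
Therefore inf(S) = -7/5.

-7/5


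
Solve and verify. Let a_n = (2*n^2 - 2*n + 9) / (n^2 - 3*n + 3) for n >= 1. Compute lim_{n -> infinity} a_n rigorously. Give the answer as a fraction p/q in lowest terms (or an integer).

Divide numerator and denominator by n^2, the highest power:
numerator / n^2 = 2 - 2/n + 9/n^2
denominator / n^2 = 1 - 3/n + 3/n^2
As n -> infinity, all terms of the form c/n^k (k >= 1) tend to 0.
So numerator / n^2 -> 2 and denominator / n^2 -> 1.
Therefore lim a_n = 2.

2


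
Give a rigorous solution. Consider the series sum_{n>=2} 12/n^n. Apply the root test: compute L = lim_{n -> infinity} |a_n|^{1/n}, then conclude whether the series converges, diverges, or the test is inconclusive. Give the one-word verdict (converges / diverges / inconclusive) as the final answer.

Let a_n denote the general term. Form |a_n|^(1/n) and simplify:
|a_n|^(1/n) = 12^(1/n)/n
Take the limit as n -> infinity: L = 0.
Since L = 0 < 1, the root test implies convergence.

converges


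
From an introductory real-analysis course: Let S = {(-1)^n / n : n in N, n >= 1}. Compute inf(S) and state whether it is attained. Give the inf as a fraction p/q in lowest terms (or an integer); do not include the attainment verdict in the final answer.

Analysis:
- Values: -1, 1/2, -1/3, 1/4, -1/5, ...
- Positive terms (even n): 1/(2+0), 1/(4+0), ... decreasing -> max = 1/2 (n=2).
- Negative terms (odd n): -1/(1+0), -1/(3+0), ... increasing -> min = -1 (n=1).
- So sup = 1/2 (attained at n=2); inf = -1 (attained at n=1).
Conclusion: inf(S) = -1, attained in S.

-1


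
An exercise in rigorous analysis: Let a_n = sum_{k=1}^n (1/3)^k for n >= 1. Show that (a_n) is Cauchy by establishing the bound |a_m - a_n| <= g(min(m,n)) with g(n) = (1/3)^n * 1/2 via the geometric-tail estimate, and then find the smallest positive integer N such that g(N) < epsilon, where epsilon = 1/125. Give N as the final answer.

For m > n >= 1: |a_m - a_n| = sum_{k=n+1}^m (1/3)^k < sum_{k=n+1}^infinity (1/3)^k = (1/3)^(n+1) / (1 - 1/3) = (1/3)^n * (1/3) * (3/2) = (1/3)^n * 1/2.
So g(n) = (1/3)^n / 2. Since g(n) -> 0, (a_n) is Cauchy.
Now solve g(N) < 1/125: (1/3)^N / 2 < 1/125 <=> 3^N > 1 / (2 * 1/125) = 125/2.
Check powers of 3: 3^3 = 27 <= 125/2, 3^4 = 81 > 125/2.
So the smallest such N is 4. Check: g(4) = 1/(2 * 81) = 1/162 < 1/125.

4


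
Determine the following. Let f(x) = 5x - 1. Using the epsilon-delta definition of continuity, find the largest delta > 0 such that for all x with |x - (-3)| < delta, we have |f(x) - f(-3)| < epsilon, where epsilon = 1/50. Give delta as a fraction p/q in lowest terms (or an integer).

We compute f(-3) = 5*(-3) - 1 = -16.
|f(x) - f(-3)| = |5x - 1 - (-16)| = |5(x - (-3))| = 5|x - (-3)|.
We need 5|x - (-3)| < 1/50, i.e. |x - (-3)| < 1/50 / 5 = 1/250.
So any delta <= 1/250 works. Conversely, if delta > 1/250, then x = -3 + 1/250 satisfies |x - (-3)| = 1/250 < delta but |f(x) - f(-3)| = 5 * 1/250 = 1/50, which is not < 1/50; so no larger delta works.
Hence the largest such delta is 1/250.

1/250


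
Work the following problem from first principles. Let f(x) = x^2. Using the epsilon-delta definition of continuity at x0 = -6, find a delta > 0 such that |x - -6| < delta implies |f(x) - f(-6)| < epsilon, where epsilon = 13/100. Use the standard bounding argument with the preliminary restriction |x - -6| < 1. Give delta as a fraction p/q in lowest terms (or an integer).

Factor: |x^2 - (-6)^2| = |x - -6| * |x + -6|.
Impose |x - -6| < 1 first. Then |x + -6| = |(x - -6) + 2*(-6)| <= |x - -6| + 2*|-6| < 1 + 12 = 13.
So |x^2 - (-6)^2| < delta * 13.
We need delta * 13 <= 13/100, i.e. delta <= 13/100/13 = 1/100.
Since 1/100 < 1, this is tighter than 1; take delta = 1/100.
So delta = 1/100 works.

1/100


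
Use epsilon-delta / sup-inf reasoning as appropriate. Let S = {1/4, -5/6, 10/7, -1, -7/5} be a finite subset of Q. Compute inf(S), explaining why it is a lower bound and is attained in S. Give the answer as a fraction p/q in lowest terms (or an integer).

S is finite, so inf(S) = min(S).
Sorted increasing:
-7/5, -1, -5/6, 1/4, 10/7
The extremum is -7/5.
For every x in S, x >= -7/5. And -7/5 is in S, so it is attained.
Therefore inf(S) = -7/5.

-7/5


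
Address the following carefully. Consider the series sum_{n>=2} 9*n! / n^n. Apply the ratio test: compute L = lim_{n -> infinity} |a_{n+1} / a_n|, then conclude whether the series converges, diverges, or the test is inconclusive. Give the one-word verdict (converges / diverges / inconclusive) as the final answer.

Let a_n denote the general term. Form the ratio a_{n+1}/a_n and simplify:
a_{n+1}/a_n = (n/(n + 1))^n
Take the limit as n -> infinity: L = exp(-1).
Since L = exp(-1) < 1, the ratio test implies the series converges.

converges


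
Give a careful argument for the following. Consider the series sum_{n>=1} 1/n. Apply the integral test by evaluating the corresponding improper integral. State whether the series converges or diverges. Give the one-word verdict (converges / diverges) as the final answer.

Let f(x) = 1/x. Then f is positive, continuous, and decreasing on [1, infinity), so the integral test applies.
Compute the improper integral int_{1}^infinity f(x) dx:
  antiderivative F(x) = log(x).
  As x -> infinity, log(x) -> infinity.
  So int = infinity - log(1) = infinity. By the integral test, the series diverges.

diverges


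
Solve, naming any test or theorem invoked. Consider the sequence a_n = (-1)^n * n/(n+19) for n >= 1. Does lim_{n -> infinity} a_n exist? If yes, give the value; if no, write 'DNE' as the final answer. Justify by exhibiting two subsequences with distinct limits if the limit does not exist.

Examine the behaviour of a_n along subsequences.
a_{2k} = 2k/(2k+19) -> 1. a_{2k+1} = -(2k+1)/(2k+20) -> -1.
Since these two subsequential limits are 1 and -1, distinct, the full sequence cannot converge (a convergent sequence has all subsequences tending to the same limit). So lim a_n does not exist.

DNE


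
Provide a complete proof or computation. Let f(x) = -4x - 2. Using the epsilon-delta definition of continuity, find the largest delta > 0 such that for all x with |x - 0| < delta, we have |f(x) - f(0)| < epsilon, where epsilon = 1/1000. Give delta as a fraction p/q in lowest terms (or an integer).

We compute f(0) = -4*(0) - 2 = -2.
|f(x) - f(0)| = |-4x - 2 - (-2)| = |-4(x - 0)| = 4|x - 0|.
We need 4|x - 0| < 1/1000, i.e. |x - 0| < 1/1000 / 4 = 1/4000.
So any delta <= 1/4000 works. Conversely, if delta > 1/4000, then x = 0 + 1/4000 satisfies |x - 0| = 1/4000 < delta but |f(x) - f(0)| = 4 * 1/4000 = 1/1000, which is not < 1/1000; so no larger delta works.
Hence the largest such delta is 1/4000.

1/4000


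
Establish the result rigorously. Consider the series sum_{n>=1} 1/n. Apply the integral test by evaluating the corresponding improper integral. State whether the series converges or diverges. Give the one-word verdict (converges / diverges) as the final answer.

Let f(x) = 1/x. Then f is positive, continuous, and decreasing on [1, infinity), so the integral test applies.
Compute the improper integral int_{1}^infinity f(x) dx:
  antiderivative F(x) = log(x).
  As x -> infinity, log(x) -> infinity.
  So int = infinity - log(1) = infinity. By the integral test, the series diverges.

diverges


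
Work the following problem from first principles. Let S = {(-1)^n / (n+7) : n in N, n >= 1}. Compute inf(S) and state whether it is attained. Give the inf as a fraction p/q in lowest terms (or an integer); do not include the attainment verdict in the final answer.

Analysis:
- Values: -1/8, 1/9, -1/10, 1/11, -1/12, ...
- Positive terms (even n): 1/(2+7), 1/(4+7), ... decreasing -> max = 1/9 (n=2).
- Negative terms (odd n): -1/(1+7), -1/(3+7), ... increasing -> min = -1/8 (n=1).
- So sup = 1/9 (attained at n=2); inf = -1/8 (attained at n=1).
Conclusion: inf(S) = -1/8, attained in S.

-1/8


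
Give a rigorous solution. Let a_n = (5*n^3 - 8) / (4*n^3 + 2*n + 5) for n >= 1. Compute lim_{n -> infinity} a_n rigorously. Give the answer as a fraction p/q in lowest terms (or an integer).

Divide numerator and denominator by n^3, the highest power:
numerator / n^3 = 5 - 8/n^3
denominator / n^3 = 4 + 2/n^2 + 5/n^3
As n -> infinity, all terms of the form c/n^k (k >= 1) tend to 0.
So numerator / n^3 -> 5 and denominator / n^3 -> 4.
Therefore lim a_n = 5/4.

5/4


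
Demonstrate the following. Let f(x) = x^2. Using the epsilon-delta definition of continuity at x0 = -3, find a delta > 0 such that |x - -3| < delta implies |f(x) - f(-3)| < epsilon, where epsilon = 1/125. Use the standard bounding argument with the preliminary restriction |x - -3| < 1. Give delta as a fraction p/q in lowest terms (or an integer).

Factor: |x^2 - (-3)^2| = |x - -3| * |x + -3|.
Impose |x - -3| < 1 first. Then |x + -3| = |(x - -3) + 2*(-3)| <= |x - -3| + 2*|-3| < 1 + 6 = 7.
So |x^2 - (-3)^2| < delta * 7.
We need delta * 7 <= 1/125, i.e. delta <= 1/125/7 = 1/875.
Since 1/875 < 1, this is tighter than 1; take delta = 1/875.
So delta = 1/875 works.

1/875


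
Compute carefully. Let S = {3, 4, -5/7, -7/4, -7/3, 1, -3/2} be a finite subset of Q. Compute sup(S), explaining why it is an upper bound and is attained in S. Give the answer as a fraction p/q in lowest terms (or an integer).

S is finite, so sup(S) = max(S).
Sorted decreasing:
4, 3, 1, -5/7, -3/2, -7/4, -7/3
The extremum is 4.
For every x in S, x <= 4. And 4 is in S, so it is attained.
Therefore sup(S) = 4.

4


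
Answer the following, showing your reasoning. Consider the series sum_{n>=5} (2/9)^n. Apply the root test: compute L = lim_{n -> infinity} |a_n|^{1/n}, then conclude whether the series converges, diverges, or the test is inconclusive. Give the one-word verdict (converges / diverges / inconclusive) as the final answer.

Let a_n denote the general term. Form |a_n|^(1/n) and simplify:
|a_n|^(1/n) = 2/9
Take the limit as n -> infinity: L = 2/9.
Since L = 2/9 < 1, the root test implies convergence.

converges


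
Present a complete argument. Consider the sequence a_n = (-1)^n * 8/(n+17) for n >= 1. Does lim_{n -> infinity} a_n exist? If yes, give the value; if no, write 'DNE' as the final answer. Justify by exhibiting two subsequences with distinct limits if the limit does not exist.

Examine the behaviour of a_n along subsequences.
Even-n subsequence a_{2k} = 8/(2k+17) -> 0. Odd-n subsequence a_{2k+1} = -8/(2k+18) -> 0. Both tend to 0, which suggests the limit is 0; verify directly.
|a_n - 0| = 8/(n+17) < 8/n for every n >= 1.
Given epsilon > 0, choose a positive integer N > 8/epsilon. Then for all n >= N, |a_n| < 8/n <= 8/N < epsilon.
So by the definition of the limit, lim a_n exists and equals 0.

0


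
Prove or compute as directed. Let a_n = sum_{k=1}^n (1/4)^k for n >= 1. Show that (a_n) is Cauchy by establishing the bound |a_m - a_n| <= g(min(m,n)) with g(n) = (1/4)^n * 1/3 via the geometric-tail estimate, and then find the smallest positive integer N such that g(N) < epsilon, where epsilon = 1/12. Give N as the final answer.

For m > n >= 1: |a_m - a_n| = sum_{k=n+1}^m (1/4)^k < sum_{k=n+1}^infinity (1/4)^k = (1/4)^(n+1) / (1 - 1/4) = (1/4)^n * (1/4) * (4/3) = (1/4)^n * 1/3.
So g(n) = (1/4)^n / 3. Since g(n) -> 0, (a_n) is Cauchy.
Now solve g(N) < 1/12: (1/4)^N / 3 < 1/12 <=> 4^N > 1 / (3 * 1/12) = 4.
Check powers of 4: 4^1 = 4 <= 4, 4^2 = 16 > 4.
So the smallest such N is 2. Check: g(2) = 1/(3 * 16) = 1/48 < 1/12.

2


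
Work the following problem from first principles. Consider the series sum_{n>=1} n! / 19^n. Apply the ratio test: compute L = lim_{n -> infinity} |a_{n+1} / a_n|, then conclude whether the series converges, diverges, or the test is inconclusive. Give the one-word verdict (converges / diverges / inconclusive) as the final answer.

Let a_n denote the general term. Form the ratio a_{n+1}/a_n and simplify:
a_{n+1}/a_n = n/19 + 1/19
Take the limit as n -> infinity: L = infinity.
Since L = infinity > 1 (or L = infinity), the ratio test implies the series diverges.

diverges


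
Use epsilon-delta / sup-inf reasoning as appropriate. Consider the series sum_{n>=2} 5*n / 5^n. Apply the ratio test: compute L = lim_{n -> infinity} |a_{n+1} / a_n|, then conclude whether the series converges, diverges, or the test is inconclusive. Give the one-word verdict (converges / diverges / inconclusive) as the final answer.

Let a_n denote the general term. Form the ratio a_{n+1}/a_n and simplify:
a_{n+1}/a_n = (n + 1)/(5*n)
Take the limit as n -> infinity: L = 1/5.
Since L = 1/5 < 1, the ratio test implies the series converges.

converges


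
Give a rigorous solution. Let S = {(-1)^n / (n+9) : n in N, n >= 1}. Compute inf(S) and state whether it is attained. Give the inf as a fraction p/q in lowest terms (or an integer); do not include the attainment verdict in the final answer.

Analysis:
- Values: -1/10, 1/11, -1/12, 1/13, -1/14, ...
- Positive terms (even n): 1/(2+9), 1/(4+9), ... decreasing -> max = 1/11 (n=2).
- Negative terms (odd n): -1/(1+9), -1/(3+9), ... increasing -> min = -1/10 (n=1).
- So sup = 1/11 (attained at n=2); inf = -1/10 (attained at n=1).
Conclusion: inf(S) = -1/10, attained in S.

-1/10


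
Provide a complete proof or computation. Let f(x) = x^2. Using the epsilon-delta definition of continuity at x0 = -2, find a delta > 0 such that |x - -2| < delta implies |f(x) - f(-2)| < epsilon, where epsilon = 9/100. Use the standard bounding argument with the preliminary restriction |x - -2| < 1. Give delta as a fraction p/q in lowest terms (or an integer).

Factor: |x^2 - (-2)^2| = |x - -2| * |x + -2|.
Impose |x - -2| < 1 first. Then |x + -2| = |(x - -2) + 2*(-2)| <= |x - -2| + 2*|-2| < 1 + 4 = 5.
So |x^2 - (-2)^2| < delta * 5.
We need delta * 5 <= 9/100, i.e. delta <= 9/100/5 = 9/500.
Since 9/500 < 1, this is tighter than 1; take delta = 9/500.
So delta = 9/500 works.

9/500


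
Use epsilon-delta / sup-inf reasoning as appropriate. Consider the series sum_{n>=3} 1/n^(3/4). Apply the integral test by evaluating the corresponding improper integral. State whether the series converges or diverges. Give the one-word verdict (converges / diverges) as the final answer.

Let f(x) = x^(-3/4). Then f is positive, continuous, and decreasing on [3, infinity), so the integral test applies.
Compute the improper integral int_{3}^infinity f(x) dx:
  antiderivative F(x) = 4*x^(1/4).
  As x -> infinity, F(x) -> infinity (since p = 3/4 < 1).
  So the integral diverges. By the integral test, the series diverges.

diverges


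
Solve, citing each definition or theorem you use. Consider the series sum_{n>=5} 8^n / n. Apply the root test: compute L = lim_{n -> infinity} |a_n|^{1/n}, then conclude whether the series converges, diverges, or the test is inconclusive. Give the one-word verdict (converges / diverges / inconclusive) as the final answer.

Let a_n denote the general term. Form |a_n|^(1/n) and simplify:
|a_n|^(1/n) = 8/n^(1/n)
Take the limit as n -> infinity: L = 8.
Since L = 8 > 1, the root test implies divergence.

diverges


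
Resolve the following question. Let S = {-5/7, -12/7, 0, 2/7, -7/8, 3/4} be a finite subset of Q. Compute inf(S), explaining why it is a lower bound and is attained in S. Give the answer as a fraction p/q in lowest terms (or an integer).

S is finite, so inf(S) = min(S).
Sorted increasing:
-12/7, -7/8, -5/7, 0, 2/7, 3/4
The extremum is -12/7.
For every x in S, x >= -12/7. And -12/7 is in S, so it is attained.
Therefore inf(S) = -12/7.

-12/7


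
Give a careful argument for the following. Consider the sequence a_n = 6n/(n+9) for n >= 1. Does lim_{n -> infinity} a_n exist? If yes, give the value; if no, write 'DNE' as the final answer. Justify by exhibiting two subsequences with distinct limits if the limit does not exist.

Examine the behaviour of a_n along subsequences.
Even-n subsequence a_{2k} = 6(2k)/(2k+9) -> 6. Odd-n subsequence a_{2k+1} = 6(2k+1)/(2k+10) -> 6. Both tend to 6, which suggests the limit is 6; verify directly.
|a_n - 6| = |6n - 6(n+9)| / (n+9) = 54/(n+9) < 54/n for every n >= 1.
Given epsilon > 0, choose a positive integer N > 54/epsilon. Then for all n >= N, |a_n - 6| < 54/n <= 54/N < epsilon.
So by the definition of the limit, lim a_n exists and equals 6.

6


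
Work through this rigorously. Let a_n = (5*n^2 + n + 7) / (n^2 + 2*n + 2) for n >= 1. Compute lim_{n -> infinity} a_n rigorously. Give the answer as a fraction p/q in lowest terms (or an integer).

Divide numerator and denominator by n^2, the highest power:
numerator / n^2 = 5 + 1/n + 7/n^2
denominator / n^2 = 1 + 2/n + 2/n^2
As n -> infinity, all terms of the form c/n^k (k >= 1) tend to 0.
So numerator / n^2 -> 5 and denominator / n^2 -> 1.
Therefore lim a_n = 5.

5


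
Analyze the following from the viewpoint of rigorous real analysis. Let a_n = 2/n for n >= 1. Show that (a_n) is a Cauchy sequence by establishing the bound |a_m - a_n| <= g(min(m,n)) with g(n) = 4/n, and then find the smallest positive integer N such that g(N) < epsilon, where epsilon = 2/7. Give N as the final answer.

For any m, n >= 1, by the triangle inequality:
|a_m - a_n| = |2/m - 2/n| <= 2*1/m + 2*1/n <= 4/min(m,n).
So g(n) = 4/n bounds the Cauchy difference. Since g(n) -> 0, (a_n) is Cauchy.
Now solve g(N) < 2/7: 4/N < 2/7 <=> N > 4 / (2/7) = 14.
The smallest integer strictly greater than 14 is N = 15.
Check: g(15) = 4/15 = 4/15 < 2/7; g(14) = 2/7 >= 2/7. So N = 15.

15


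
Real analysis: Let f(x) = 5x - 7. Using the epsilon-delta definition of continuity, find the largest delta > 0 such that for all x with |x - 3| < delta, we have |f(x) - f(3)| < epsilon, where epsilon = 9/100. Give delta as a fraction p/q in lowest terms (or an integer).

We compute f(3) = 5*(3) - 7 = 8.
|f(x) - f(3)| = |5x - 7 - (8)| = |5(x - 3)| = 5|x - 3|.
We need 5|x - 3| < 9/100, i.e. |x - 3| < 9/100 / 5 = 9/500.
So any delta <= 9/500 works. Conversely, if delta > 9/500, then x = 3 + 9/500 satisfies |x - 3| = 9/500 < delta but |f(x) - f(3)| = 5 * 9/500 = 9/100, which is not < 9/100; so no larger delta works.
Hence the largest such delta is 9/500.

9/500


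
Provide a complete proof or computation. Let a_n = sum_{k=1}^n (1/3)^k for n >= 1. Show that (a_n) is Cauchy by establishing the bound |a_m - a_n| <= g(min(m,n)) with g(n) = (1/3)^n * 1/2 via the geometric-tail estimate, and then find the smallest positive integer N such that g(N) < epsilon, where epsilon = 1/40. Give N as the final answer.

For m > n >= 1: |a_m - a_n| = sum_{k=n+1}^m (1/3)^k < sum_{k=n+1}^infinity (1/3)^k = (1/3)^(n+1) / (1 - 1/3) = (1/3)^n * (1/3) * (3/2) = (1/3)^n * 1/2.
So g(n) = (1/3)^n / 2. Since g(n) -> 0, (a_n) is Cauchy.
Now solve g(N) < 1/40: (1/3)^N / 2 < 1/40 <=> 3^N > 1 / (2 * 1/40) = 20.
Check powers of 3: 3^2 = 9 <= 20, 3^3 = 27 > 20.
So the smallest such N is 3. Check: g(3) = 1/(2 * 27) = 1/54 < 1/40.

3


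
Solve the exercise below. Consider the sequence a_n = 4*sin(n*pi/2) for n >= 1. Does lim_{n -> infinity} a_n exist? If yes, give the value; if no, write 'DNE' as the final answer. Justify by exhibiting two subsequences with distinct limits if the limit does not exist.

Examine the behaviour of a_n along subsequences.
a_{4k+1} = 4*sin(pi/2 + 2k*pi) = 4 -> 4. a_{4k+3} = 4*sin(3pi/2 + 2k*pi) = -4 -> -4.
Since these two subsequential limits are 4 and -4, distinct, the full sequence cannot converge (a convergent sequence has all subsequences tending to the same limit). So lim a_n does not exist.

DNE


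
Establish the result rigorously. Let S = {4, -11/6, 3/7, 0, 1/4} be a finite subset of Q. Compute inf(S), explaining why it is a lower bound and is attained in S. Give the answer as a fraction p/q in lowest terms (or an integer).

S is finite, so inf(S) = min(S).
Sorted increasing:
-11/6, 0, 1/4, 3/7, 4
The extremum is -11/6.
For every x in S, x >= -11/6. And -11/6 is in S, so it is attained.
Therefore inf(S) = -11/6.

-11/6


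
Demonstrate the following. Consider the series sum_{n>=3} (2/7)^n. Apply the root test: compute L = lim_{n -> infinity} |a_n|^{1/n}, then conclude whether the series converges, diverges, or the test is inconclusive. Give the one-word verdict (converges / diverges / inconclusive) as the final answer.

Let a_n denote the general term. Form |a_n|^(1/n) and simplify:
|a_n|^(1/n) = 2/7
Take the limit as n -> infinity: L = 2/7.
Since L = 2/7 < 1, the root test implies convergence.

converges


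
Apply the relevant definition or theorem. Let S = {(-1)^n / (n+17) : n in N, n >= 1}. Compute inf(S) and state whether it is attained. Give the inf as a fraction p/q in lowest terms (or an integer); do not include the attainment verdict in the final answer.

Analysis:
- Values: -1/18, 1/19, -1/20, 1/21, -1/22, ...
- Positive terms (even n): 1/(2+17), 1/(4+17), ... decreasing -> max = 1/19 (n=2).
- Negative terms (odd n): -1/(1+17), -1/(3+17), ... increasing -> min = -1/18 (n=1).
- So sup = 1/19 (attained at n=2); inf = -1/18 (attained at n=1).
Conclusion: inf(S) = -1/18, attained in S.

-1/18


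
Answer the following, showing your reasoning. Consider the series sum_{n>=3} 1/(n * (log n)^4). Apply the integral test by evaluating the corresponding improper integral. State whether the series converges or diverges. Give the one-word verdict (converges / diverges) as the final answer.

Let f(x) = 1/(x*log(x)^4). Then f is positive, continuous, and decreasing on [3, infinity), so the integral test applies.
Compute the improper integral int_{3}^infinity f(x) dx:
  antiderivative F(x) = -1/(3*log(x)^3).
  F(x) -> 0 as x -> infinity.  int = 0 - F(3) = 1/(3*log(3)^3) < infinity. By the integral test, the series converges.

converges


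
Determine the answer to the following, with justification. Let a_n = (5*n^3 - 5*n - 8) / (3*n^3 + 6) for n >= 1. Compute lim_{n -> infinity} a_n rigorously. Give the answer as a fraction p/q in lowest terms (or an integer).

Divide numerator and denominator by n^3, the highest power:
numerator / n^3 = 5 - 5/n^2 - 8/n^3
denominator / n^3 = 3 + 6/n^3
As n -> infinity, all terms of the form c/n^k (k >= 1) tend to 0.
So numerator / n^3 -> 5 and denominator / n^3 -> 3.
Therefore lim a_n = 5/3.

5/3


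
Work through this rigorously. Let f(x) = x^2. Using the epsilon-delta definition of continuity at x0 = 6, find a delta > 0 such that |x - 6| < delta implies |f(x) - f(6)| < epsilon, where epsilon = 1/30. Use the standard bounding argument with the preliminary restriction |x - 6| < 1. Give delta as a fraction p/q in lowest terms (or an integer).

Factor: |x^2 - (6)^2| = |x - 6| * |x + 6|.
Impose |x - 6| < 1 first. Then |x + 6| = |(x - 6) + 2*(6)| <= |x - 6| + 2*|6| < 1 + 12 = 13.
So |x^2 - (6)^2| < delta * 13.
We need delta * 13 <= 1/30, i.e. delta <= 1/30/13 = 1/390.
Since 1/390 < 1, this is tighter than 1; take delta = 1/390.
So delta = 1/390 works.

1/390


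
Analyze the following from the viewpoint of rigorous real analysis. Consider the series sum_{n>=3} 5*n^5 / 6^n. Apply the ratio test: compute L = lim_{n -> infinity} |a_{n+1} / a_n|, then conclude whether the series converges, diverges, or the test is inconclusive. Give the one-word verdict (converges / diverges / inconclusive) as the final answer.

Let a_n denote the general term. Form the ratio a_{n+1}/a_n and simplify:
a_{n+1}/a_n = (n + 1)^5/(6*n^5)
Take the limit as n -> infinity: L = 1/6.
Since L = 1/6 < 1, the ratio test implies the series converges.

converges


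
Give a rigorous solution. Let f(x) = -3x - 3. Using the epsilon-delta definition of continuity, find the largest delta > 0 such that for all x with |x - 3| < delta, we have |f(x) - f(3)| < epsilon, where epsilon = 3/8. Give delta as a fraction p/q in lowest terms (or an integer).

We compute f(3) = -3*(3) - 3 = -12.
|f(x) - f(3)| = |-3x - 3 - (-12)| = |-3(x - 3)| = 3|x - 3|.
We need 3|x - 3| < 3/8, i.e. |x - 3| < 3/8 / 3 = 1/8.
So any delta <= 1/8 works. Conversely, if delta > 1/8, then x = 3 + 1/8 satisfies |x - 3| = 1/8 < delta but |f(x) - f(3)| = 3 * 1/8 = 3/8, which is not < 3/8; so no larger delta works.
Hence the largest such delta is 1/8.

1/8


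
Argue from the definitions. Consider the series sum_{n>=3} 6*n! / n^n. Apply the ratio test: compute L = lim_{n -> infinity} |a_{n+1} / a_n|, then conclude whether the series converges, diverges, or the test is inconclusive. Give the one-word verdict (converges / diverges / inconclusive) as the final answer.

Let a_n denote the general term. Form the ratio a_{n+1}/a_n and simplify:
a_{n+1}/a_n = (n/(n + 1))^n
Take the limit as n -> infinity: L = exp(-1).
Since L = exp(-1) < 1, the ratio test implies the series converges.

converges


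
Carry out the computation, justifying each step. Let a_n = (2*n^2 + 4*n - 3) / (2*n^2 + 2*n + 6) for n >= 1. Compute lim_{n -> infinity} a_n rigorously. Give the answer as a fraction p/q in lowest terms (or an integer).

Divide numerator and denominator by n^2, the highest power:
numerator / n^2 = 2 + 4/n - 3/n^2
denominator / n^2 = 2 + 2/n + 6/n^2
As n -> infinity, all terms of the form c/n^k (k >= 1) tend to 0.
So numerator / n^2 -> 2 and denominator / n^2 -> 2.
Therefore lim a_n = 1.

1


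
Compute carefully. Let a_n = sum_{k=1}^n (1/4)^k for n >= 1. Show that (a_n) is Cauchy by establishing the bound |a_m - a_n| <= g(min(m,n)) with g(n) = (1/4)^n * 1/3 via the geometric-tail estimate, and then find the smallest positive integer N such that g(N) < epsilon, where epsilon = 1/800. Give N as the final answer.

For m > n >= 1: |a_m - a_n| = sum_{k=n+1}^m (1/4)^k < sum_{k=n+1}^infinity (1/4)^k = (1/4)^(n+1) / (1 - 1/4) = (1/4)^n * (1/4) * (4/3) = (1/4)^n * 1/3.
So g(n) = (1/4)^n / 3. Since g(n) -> 0, (a_n) is Cauchy.
Now solve g(N) < 1/800: (1/4)^N / 3 < 1/800 <=> 4^N > 1 / (3 * 1/800) = 800/3.
Check powers of 4: 4^4 = 256 <= 800/3, 4^5 = 1024 > 800/3.
So the smallest such N is 5. Check: g(5) = 1/(3 * 1024) = 1/3072 < 1/800.

5


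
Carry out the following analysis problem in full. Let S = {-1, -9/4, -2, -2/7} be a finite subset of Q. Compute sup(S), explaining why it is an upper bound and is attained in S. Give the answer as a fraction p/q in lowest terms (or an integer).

S is finite, so sup(S) = max(S).
Sorted decreasing:
-2/7, -1, -2, -9/4
The extremum is -2/7.
For every x in S, x <= -2/7. And -2/7 is in S, so it is attained.
Therefore sup(S) = -2/7.

-2/7


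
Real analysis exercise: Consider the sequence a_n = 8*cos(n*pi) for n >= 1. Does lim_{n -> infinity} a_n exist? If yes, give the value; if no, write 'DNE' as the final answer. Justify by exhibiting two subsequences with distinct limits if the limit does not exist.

Examine the behaviour of a_n along subsequences.
cos(n*pi) = (-1)^n, so a_n = 8*(-1)^n. a_{2k} = 8 -> 8. a_{2k+1} = -8 -> -8.
Since these two subsequential limits are 8 and -8, distinct, the full sequence cannot converge (a convergent sequence has all subsequences tending to the same limit). So lim a_n does not exist.

DNE


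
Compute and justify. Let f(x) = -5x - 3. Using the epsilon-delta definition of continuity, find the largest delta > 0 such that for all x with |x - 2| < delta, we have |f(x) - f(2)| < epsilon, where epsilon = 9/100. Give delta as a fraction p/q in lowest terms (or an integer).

We compute f(2) = -5*(2) - 3 = -13.
|f(x) - f(2)| = |-5x - 3 - (-13)| = |-5(x - 2)| = 5|x - 2|.
We need 5|x - 2| < 9/100, i.e. |x - 2| < 9/100 / 5 = 9/500.
So any delta <= 9/500 works. Conversely, if delta > 9/500, then x = 2 + 9/500 satisfies |x - 2| = 9/500 < delta but |f(x) - f(2)| = 5 * 9/500 = 9/100, which is not < 9/100; so no larger delta works.
Hence the largest such delta is 9/500.

9/500


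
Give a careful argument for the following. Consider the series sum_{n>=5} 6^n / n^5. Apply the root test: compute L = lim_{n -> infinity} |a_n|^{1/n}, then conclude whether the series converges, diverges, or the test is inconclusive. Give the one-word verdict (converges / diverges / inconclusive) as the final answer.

Let a_n denote the general term. Form |a_n|^(1/n) and simplify:
|a_n|^(1/n) = 6/n^(5/n)
Take the limit as n -> infinity: L = 6.
Since L = 6 > 1, the root test implies divergence.

diverges


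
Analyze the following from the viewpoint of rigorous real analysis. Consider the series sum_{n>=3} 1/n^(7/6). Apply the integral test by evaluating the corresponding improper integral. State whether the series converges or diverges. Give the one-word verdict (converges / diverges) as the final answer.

Let f(x) = x^(-7/6). Then f is positive, continuous, and decreasing on [3, infinity), so the integral test applies.
Compute the improper integral int_{3}^infinity f(x) dx:
  antiderivative F(x) = -6/x^(1/6).
  As x -> infinity, F(x) -> 0 (since p = 7/6 > 1).
  So int = F(infinity) - F(3) = 0 - (-2*3^(5/6)) = 2*3^(5/6).
  Finite, so by the integral test, the series converges.

converges


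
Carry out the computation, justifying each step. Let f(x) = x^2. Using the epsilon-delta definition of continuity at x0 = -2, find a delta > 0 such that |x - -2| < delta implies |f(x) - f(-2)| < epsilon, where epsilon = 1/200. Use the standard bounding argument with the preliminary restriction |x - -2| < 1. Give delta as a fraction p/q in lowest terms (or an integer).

Factor: |x^2 - (-2)^2| = |x - -2| * |x + -2|.
Impose |x - -2| < 1 first. Then |x + -2| = |(x - -2) + 2*(-2)| <= |x - -2| + 2*|-2| < 1 + 4 = 5.
So |x^2 - (-2)^2| < delta * 5.
We need delta * 5 <= 1/200, i.e. delta <= 1/200/5 = 1/1000.
Since 1/1000 < 1, this is tighter than 1; take delta = 1/1000.
So delta = 1/1000 works.

1/1000
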